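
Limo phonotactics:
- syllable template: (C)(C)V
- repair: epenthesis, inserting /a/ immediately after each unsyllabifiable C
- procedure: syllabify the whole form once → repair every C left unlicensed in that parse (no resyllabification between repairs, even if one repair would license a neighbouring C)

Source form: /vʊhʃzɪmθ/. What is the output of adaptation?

Syllabifying with onset maximization leaves /h/, /m/, /θ/ stranded (no codas are permitted; onsets may contain at most 2 consonants).
Each unlicensed consonant becomes the onset of a new syllable: /h/ → /ha/, /m/ → /ma/, /θ/ → /θa/.

vʊhaʃzɪmaθa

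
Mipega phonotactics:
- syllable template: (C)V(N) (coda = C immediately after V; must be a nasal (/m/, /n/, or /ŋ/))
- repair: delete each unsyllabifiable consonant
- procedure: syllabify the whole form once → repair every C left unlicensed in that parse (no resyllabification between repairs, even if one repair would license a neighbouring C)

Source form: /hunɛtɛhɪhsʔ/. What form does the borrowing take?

hunɛtɛhɪ

The consonants /h/, /s/, /ʔ/ cannot be parsed into a legal (C)V(N) syllable (only a nasal (/m/, /n/, or /ŋ/) is licensed in coda position; onsets are limited to one consonant).
Deletion applies to /h/, /s/, /ʔ/.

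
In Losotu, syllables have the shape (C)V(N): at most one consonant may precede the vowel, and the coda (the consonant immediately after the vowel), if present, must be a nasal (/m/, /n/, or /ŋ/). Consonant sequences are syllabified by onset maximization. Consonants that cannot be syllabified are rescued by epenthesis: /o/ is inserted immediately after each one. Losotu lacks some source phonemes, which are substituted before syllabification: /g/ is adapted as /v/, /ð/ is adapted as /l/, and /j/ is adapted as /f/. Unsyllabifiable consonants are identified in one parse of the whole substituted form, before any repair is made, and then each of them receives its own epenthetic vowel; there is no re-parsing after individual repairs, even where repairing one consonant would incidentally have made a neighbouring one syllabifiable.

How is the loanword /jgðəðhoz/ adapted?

fovoləlohozo

Substitution: /j/ → /f/, /g/ → /v/, /ð/ → /l/, giving /fvləlhoz/.
The consonants /f/, /v/, /l/, /z/ cannot be parsed into a legal (C)V(N) syllable (only a nasal (/m/, /n/, or /ŋ/) is licensed in coda position; onsets are limited to one consonant).
Epenthesis after each stranded consonant: /f/ → /fo/, /v/ → /vo/, /l/ → /lo/, /z/ → /zo/.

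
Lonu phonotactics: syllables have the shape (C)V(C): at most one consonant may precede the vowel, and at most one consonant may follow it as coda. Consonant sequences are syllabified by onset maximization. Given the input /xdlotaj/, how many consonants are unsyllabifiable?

2

Under (C)V(C), the unsyllabifiable consonants are /x/, /d/ (at most one coda consonant is licensed; onsets are limited to one consonant).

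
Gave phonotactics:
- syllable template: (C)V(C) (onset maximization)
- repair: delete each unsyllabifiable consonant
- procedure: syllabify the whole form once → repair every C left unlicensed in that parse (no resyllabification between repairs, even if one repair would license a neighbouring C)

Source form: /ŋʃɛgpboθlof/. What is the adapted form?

The consonants /ŋ/, /p/ cannot be parsed into a legal (C)V(C) syllable (at most one coda consonant is licensed; onsets are limited to one consonant).
Deleting the stranded consonants removes /ŋ/, /p/.

ʃɛgboθlof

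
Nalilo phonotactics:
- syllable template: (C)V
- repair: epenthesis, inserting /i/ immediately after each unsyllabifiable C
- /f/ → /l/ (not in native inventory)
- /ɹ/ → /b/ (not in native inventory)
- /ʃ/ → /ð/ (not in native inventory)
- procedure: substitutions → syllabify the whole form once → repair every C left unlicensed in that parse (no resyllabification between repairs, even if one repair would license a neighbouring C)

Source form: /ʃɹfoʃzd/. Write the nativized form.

ðibiloðizidi

Substitution: /ʃ/ → /ð/, /ɹ/ → /b/, /f/ → /l/, giving /ðbloðzd/.
The consonants /ð/, /b/, /ð/, /z/, /d/ cannot be parsed into a legal (C)V syllable (no codas are permitted; onsets are limited to one consonant).
Inserting the epenthetic vowel yields /ð/ → /ði/, /b/ → /bi/, /ð/ → /ði/, /z/ → /zi/, /d/ → /di/.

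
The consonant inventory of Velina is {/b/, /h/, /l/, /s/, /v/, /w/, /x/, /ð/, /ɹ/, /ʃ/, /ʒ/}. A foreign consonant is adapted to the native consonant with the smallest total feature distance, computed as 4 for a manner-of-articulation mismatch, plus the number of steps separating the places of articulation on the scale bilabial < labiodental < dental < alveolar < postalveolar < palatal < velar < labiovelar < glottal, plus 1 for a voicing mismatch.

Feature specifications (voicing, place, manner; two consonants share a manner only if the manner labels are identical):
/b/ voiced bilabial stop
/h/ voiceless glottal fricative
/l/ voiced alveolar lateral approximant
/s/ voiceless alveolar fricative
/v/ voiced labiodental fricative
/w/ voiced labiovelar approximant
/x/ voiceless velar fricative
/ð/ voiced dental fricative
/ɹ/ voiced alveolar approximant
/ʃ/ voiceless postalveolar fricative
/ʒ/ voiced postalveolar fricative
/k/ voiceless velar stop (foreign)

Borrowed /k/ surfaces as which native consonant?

x

/x/ is closest: manner differs (stop→fricative, +4), place distance 0 (velar→velar), same voicing; total 4. Next closest is /h/ at distance 6.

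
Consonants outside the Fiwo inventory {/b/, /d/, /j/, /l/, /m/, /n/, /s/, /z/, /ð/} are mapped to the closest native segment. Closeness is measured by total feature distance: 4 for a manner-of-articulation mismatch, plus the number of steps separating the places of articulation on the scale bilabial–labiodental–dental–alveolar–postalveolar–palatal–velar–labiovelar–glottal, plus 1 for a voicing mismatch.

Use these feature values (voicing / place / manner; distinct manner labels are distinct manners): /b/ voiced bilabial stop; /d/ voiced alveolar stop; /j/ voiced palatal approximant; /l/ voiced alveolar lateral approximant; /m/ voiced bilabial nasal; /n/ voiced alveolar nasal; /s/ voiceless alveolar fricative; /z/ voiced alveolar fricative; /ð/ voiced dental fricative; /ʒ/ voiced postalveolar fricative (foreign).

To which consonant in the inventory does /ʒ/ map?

z

/z/ is closest: same manner (fricative), place distance 1 (postalveolar→alveolar), same voicing; total 1. Next closest is /s/ at distance 2.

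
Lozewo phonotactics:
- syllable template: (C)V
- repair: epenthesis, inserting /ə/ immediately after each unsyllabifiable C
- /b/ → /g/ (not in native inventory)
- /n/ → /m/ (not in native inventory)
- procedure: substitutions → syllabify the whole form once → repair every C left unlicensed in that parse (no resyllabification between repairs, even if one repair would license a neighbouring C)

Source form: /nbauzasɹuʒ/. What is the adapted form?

Substitution: /n/ → /m/, /b/ → /g/, giving /mgauzasɹuʒ/.
The consonants /m/, /s/, /ʒ/ cannot be parsed into a legal (C)V syllable (no codas are permitted; onsets are limited to one consonant).
Inserting the epenthetic vowel yields /m/ → /mə/, /s/ → /sə/, /ʒ/ → /ʒə/.

məgauzasəɹuʒə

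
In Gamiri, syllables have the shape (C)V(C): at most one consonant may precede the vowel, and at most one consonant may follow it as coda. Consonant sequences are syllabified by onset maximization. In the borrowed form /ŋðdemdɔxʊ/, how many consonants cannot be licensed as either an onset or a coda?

2

Syllabifying with onset maximization leaves /ŋ/, /ð/ stranded (at most one coda consonant is licensed; onsets are limited to one consonant).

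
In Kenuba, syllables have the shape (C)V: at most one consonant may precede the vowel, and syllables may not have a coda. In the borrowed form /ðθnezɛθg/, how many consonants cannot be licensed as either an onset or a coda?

Under (C)V, the unsyllabifiable consonants are /ð/, /θ/, /θ/, /g/ (no codas are permitted; onsets are limited to one consonant).

4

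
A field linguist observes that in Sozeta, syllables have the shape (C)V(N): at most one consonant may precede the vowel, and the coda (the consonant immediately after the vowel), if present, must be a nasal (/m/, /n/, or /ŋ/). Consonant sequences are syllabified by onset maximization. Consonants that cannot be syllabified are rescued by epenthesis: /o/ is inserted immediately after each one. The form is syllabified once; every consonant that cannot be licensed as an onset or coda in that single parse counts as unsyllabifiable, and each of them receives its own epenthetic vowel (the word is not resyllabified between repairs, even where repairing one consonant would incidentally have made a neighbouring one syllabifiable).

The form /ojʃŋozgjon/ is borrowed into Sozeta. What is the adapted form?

ojoʃoŋozogojon

Under (C)V(N), the unsyllabifiable consonants are /j/, /ʃ/, /z/, /g/ (only a nasal (/m/, /n/, or /ŋ/) is licensed in coda position; onsets are limited to one consonant).
Epenthesis after each stranded consonant: /j/ → /jo/, /ʃ/ → /ʃo/, /z/ → /zo/, /g/ → /go/.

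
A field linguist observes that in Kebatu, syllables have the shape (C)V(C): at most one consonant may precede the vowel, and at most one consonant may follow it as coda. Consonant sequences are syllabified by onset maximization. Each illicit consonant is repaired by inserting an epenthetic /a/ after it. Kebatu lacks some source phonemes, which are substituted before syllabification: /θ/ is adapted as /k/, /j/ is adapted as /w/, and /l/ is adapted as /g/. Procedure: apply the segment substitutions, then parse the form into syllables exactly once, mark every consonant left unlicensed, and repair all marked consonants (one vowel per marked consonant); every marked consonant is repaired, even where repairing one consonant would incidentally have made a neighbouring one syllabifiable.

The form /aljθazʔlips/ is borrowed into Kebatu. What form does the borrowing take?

Substitution: /l/ → /g/, /j/ → /w/, /θ/ → /k/, giving /agwkazʔgips/.
The consonants /w/, /ʔ/, /s/ cannot be parsed into a legal (C)V(C) syllable (at most one coda consonant is licensed; onsets are limited to one consonant).
Epenthesis after each stranded consonant: /w/ → /wa/, /ʔ/ → /ʔa/, /s/ → /sa/.

agwakazʔagipsa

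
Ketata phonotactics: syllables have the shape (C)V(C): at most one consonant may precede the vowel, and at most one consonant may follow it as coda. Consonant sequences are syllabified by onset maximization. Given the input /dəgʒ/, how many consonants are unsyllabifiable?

Under (C)V(C), the unsyllabifiable consonants are /ʒ/ (at most one coda consonant is licensed; onsets are limited to one consonant).

1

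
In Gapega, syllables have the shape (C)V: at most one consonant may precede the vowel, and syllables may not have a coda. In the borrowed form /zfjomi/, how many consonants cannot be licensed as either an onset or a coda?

Under (C)V, the unsyllabifiable consonants are /z/, /f/ (no codas are permitted; onsets are limited to one consonant).

2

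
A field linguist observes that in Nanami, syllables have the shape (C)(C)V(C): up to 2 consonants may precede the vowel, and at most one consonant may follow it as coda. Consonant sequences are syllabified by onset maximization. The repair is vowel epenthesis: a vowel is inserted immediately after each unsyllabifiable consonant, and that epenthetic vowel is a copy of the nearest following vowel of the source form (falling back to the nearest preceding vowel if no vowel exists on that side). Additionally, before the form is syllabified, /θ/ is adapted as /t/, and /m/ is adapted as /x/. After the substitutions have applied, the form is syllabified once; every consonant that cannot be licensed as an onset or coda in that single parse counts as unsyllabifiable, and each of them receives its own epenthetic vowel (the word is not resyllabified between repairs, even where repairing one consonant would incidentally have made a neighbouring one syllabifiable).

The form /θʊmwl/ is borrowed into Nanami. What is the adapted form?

Substitution: /θ/ → /t/, /m/ → /x/, giving /tʊxwl/.
Under (C)(C)V(C), the unsyllabifiable consonants are /w/, /l/ (at most one coda consonant is licensed; onsets may contain at most 2 consonants).
Inserting the epenthetic vowel yields /w/ → /wʊ/, /l/ → /lʊ/.

tʊxwʊlʊ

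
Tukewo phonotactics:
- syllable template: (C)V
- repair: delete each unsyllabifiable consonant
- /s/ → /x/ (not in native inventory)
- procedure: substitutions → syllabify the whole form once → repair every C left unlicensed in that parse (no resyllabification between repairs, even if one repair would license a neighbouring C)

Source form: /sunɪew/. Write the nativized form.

xunɪe

Substitution: /s/ → /x/, giving /xunɪew/.
Under (C)V, the unsyllabifiable consonants are /w/ (no codas are permitted; onsets are limited to one consonant).
Each unlicensed consonant is deleted: /w/.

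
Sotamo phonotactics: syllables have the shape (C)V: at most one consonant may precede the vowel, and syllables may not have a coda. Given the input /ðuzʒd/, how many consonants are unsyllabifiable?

Syllabifying with onset maximization leaves /z/, /ʒ/, /d/ stranded (no codas are permitted; onsets are limited to one consonant).

3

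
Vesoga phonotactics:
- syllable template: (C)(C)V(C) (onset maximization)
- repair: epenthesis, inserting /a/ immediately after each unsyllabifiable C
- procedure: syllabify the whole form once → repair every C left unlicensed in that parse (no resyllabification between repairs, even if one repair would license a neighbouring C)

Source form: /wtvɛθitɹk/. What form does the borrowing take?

Syllabifying with onset maximization leaves /w/, /ɹ/, /k/ stranded (at most one coda consonant is licensed; onsets may contain at most 2 consonants).
Epenthesis after each stranded consonant: /w/ → /wa/, /ɹ/ → /ɹa/, /k/ → /ka/.

watvɛθitɹaka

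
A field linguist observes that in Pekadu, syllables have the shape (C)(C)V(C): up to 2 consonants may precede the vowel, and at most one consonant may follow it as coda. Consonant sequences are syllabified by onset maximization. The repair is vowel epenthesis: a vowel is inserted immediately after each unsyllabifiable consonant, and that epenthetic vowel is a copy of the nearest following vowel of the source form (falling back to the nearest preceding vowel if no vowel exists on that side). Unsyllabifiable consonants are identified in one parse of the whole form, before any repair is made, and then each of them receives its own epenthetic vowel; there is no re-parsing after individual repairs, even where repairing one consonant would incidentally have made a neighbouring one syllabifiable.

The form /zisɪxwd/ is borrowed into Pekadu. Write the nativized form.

zisɪxwɪdɪ

The consonants /w/, /d/ cannot be parsed into a legal (C)(C)V(C) syllable (at most one coda consonant is licensed; onsets may contain at most 2 consonants).
Each unlicensed consonant becomes the onset of a new syllable: /w/ → /wɪ/, /d/ → /dɪ/.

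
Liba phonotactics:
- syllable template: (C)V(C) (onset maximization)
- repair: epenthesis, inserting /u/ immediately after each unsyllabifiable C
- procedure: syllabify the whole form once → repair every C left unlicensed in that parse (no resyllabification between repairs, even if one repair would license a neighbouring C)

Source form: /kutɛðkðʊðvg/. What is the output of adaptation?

Syllabifying with onset maximization leaves /k/, /v/, /g/ stranded (at most one coda consonant is licensed; onsets are limited to one consonant).
Inserting the epenthetic vowel yields /k/ → /ku/, /v/ → /vu/, /g/ → /gu/.

kutɛðkuðʊðvugu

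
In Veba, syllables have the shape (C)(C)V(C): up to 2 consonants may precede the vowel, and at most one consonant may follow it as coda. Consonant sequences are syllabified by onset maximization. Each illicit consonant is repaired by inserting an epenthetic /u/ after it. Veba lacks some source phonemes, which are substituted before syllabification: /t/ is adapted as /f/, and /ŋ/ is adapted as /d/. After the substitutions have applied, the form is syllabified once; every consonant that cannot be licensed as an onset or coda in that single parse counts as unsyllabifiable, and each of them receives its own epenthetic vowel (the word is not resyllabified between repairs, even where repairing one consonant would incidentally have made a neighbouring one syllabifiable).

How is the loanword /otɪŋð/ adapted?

Substitution: /t/ → /f/, /ŋ/ → /d/, giving /ofɪdð/.
Syllabifying with onset maximization leaves /ð/ stranded (at most one coda consonant is licensed; onsets may contain at most 2 consonants).
Each unlicensed consonant becomes the onset of a new syllable: /ð/ → /ðu/.

ofɪdðu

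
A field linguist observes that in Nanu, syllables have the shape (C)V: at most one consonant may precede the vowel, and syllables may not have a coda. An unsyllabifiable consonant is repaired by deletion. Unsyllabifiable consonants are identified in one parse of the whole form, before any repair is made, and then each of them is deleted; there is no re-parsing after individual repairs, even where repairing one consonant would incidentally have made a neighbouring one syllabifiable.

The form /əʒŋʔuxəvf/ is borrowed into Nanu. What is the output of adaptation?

Syllabifying with onset maximization leaves /ʒ/, /ŋ/, /v/, /f/ stranded (no codas are permitted; onsets are limited to one consonant).
Each unlicensed consonant is deleted: /ʒ/, /ŋ/, /v/, /f/.

əʔuxə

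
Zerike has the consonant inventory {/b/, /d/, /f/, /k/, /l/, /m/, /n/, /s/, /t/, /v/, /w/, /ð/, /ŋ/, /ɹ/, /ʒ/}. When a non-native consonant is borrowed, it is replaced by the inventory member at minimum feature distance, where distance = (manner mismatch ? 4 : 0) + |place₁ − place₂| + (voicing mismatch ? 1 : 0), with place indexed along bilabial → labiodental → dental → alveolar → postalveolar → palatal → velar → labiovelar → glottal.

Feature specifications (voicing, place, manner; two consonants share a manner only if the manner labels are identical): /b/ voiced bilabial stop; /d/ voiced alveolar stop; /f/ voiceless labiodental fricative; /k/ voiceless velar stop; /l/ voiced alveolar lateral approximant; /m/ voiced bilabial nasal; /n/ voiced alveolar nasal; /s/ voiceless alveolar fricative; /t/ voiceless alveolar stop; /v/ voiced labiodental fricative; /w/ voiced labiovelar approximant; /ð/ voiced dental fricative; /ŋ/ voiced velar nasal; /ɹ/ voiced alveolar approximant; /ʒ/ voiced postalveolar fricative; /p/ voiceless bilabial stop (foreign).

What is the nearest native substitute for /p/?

b

/b/ is closest: same manner (stop), place distance 0 (bilabial→bilabial), voicing differs (+1); total 1. Next closest is /t/ at distance 3.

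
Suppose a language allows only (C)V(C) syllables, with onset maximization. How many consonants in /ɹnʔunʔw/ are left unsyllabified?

4

Syllabifying with onset maximization leaves /ɹ/, /n/, /ʔ/, /w/ stranded (at most one coda consonant is licensed; onsets are limited to one consonant).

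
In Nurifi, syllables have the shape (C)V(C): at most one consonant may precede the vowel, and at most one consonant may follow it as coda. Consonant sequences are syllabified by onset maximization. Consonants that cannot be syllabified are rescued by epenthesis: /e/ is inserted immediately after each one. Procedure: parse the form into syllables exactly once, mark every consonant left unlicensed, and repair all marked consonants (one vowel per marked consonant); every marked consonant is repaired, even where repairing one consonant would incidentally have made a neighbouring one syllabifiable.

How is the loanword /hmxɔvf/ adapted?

hemexɔvfe

The consonants /h/, /m/, /f/ cannot be parsed into a legal (C)V(C) syllable (at most one coda consonant is licensed; onsets are limited to one consonant).
Each unlicensed consonant becomes the onset of a new syllable: /h/ → /he/, /m/ → /me/, /f/ → /fe/.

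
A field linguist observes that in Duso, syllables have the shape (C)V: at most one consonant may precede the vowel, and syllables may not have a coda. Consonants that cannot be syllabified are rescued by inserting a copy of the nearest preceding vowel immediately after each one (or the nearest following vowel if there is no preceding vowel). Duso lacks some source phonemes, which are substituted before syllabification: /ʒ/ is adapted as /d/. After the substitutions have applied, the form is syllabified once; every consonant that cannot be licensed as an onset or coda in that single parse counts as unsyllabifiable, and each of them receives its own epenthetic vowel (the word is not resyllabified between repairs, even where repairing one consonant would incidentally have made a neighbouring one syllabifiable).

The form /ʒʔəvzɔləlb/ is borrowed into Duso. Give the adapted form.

Substitution: /ʒ/ → /d/, giving /dʔəvzɔləlb/.
Under (C)V, the unsyllabifiable consonants are /d/, /v/, /l/, /b/ (no codas are permitted; onsets are limited to one consonant).
Epenthesis after each stranded consonant: /d/ → /də/, /v/ → /və/, /l/ → /lə/, /b/ → /bə/.

dəʔəvəzɔlələbə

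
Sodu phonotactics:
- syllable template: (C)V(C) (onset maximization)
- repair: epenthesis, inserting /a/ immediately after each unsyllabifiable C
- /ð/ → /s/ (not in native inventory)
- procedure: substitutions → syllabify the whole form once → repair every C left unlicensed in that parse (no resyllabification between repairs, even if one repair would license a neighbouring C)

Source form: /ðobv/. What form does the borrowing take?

Substitution: /ð/ → /s/, giving /sobv/.
Under (C)V(C), the unsyllabifiable consonants are /v/ (at most one coda consonant is licensed; onsets are limited to one consonant).
Each unlicensed consonant becomes the onset of a new syllable: /v/ → /va/.

sobva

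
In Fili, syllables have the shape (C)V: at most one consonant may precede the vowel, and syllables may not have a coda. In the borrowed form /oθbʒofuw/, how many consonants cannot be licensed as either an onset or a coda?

3

Under (C)V, the unsyllabifiable consonants are /θ/, /b/, /w/ (no codas are permitted; onsets are limited to one consonant).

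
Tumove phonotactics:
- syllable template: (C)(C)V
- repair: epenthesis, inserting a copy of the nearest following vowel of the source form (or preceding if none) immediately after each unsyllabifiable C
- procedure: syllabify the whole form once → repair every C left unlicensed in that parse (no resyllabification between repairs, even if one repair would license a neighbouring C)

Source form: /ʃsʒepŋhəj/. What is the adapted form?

ʃesʒepəŋhəjə

The consonants /ʃ/, /p/, /j/ cannot be parsed into a legal (C)(C)V syllable (no codas are permitted; onsets may contain at most 2 consonants).
Each unlicensed consonant becomes the onset of a new syllable: /ʃ/ → /ʃe/, /p/ → /pə/, /j/ → /jə/.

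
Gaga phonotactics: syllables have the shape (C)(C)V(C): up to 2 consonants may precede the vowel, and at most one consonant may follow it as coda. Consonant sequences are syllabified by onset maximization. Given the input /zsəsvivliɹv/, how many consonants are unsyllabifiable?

Syllabifying with onset maximization leaves /v/ stranded (at most one coda consonant is licensed; onsets may contain at most 2 consonants).

1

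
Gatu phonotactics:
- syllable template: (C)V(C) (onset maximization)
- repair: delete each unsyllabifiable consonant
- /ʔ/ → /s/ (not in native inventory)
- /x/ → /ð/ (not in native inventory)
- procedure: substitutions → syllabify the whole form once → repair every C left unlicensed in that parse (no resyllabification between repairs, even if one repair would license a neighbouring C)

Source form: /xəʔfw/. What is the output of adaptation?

ðəs

Substitution: /x/ → /ð/, /ʔ/ → /s/, giving /ðəsfw/.
The consonants /f/, /w/ cannot be parsed into a legal (C)V(C) syllable (at most one coda consonant is licensed; onsets are limited to one consonant).
Deletion applies to /f/, /w/.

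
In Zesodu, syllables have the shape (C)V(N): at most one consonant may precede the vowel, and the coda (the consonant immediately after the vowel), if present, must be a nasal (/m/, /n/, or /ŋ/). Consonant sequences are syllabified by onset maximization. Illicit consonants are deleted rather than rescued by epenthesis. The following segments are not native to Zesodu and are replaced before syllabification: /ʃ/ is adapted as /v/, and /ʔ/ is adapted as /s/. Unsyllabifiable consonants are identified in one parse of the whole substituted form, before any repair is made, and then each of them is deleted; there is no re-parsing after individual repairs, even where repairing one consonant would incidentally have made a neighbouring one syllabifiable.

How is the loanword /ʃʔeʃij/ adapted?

Substitution: /ʃ/ → /v/, /ʔ/ → /s/, giving /vsevij/.
Syllabifying with onset maximization leaves /v/, /j/ stranded (only a nasal (/m/, /n/, or /ŋ/) is licensed in coda position; onsets are limited to one consonant).
Each unlicensed consonant is deleted: /v/, /j/.

sevi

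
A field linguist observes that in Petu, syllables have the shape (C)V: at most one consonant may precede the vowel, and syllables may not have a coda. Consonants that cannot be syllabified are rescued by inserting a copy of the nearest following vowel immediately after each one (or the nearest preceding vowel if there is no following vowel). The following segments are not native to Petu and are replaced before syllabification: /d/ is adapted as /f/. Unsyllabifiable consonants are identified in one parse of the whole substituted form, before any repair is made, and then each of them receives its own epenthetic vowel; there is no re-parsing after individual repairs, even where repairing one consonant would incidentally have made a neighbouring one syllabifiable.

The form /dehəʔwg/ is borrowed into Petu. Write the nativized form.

fehəʔəwəgə

Substitution: /d/ → /f/, giving /fehəʔwg/.
Under (C)V, the unsyllabifiable consonants are /ʔ/, /w/, /g/ (no codas are permitted; onsets are limited to one consonant).
Each unlicensed consonant becomes the onset of a new syllable: /ʔ/ → /ʔə/, /w/ → /wə/, /g/ → /gə/.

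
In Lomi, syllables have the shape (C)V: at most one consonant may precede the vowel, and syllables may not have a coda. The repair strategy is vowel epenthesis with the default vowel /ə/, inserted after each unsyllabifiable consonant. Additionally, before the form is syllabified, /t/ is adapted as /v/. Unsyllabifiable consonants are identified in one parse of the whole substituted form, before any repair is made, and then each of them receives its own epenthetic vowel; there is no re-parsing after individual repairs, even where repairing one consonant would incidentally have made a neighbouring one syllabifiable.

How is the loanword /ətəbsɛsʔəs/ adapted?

Substitution: /t/ → /v/, giving /əvəbsɛsʔəs/.
The consonants /b/, /s/, /s/ cannot be parsed into a legal (C)V syllable (no codas are permitted; onsets are limited to one consonant).
Inserting the epenthetic vowel yields /b/ → /bə/, /s/ → /sə/, /s/ → /sə/.

əvəbəsɛsəʔəsə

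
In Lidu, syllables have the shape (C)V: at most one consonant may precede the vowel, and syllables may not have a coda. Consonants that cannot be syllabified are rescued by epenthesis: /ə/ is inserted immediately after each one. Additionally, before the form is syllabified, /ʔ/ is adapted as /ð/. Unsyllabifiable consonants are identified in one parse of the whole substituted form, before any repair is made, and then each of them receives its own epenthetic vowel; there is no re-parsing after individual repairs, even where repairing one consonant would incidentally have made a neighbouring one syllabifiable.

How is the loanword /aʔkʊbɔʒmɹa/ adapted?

Substitution: /ʔ/ → /ð/, giving /aðkʊbɔʒmɹa/.
Syllabifying with onset maximization leaves /ð/, /ʒ/, /m/ stranded (no codas are permitted; onsets are limited to one consonant).
Each unlicensed consonant becomes the onset of a new syllable: /ð/ → /ðə/, /ʒ/ → /ʒə/, /m/ → /mə/.

aðəkʊbɔʒəməɹa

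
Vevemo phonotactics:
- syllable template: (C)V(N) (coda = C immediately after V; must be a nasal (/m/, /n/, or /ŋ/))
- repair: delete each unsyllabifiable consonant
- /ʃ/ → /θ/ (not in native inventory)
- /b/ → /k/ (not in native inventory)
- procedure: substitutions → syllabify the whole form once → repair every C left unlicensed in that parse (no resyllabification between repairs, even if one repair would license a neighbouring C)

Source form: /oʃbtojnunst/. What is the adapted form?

Substitution: /ʃ/ → /θ/, /b/ → /k/, giving /oθktojnunst/.
Syllabifying with onset maximization leaves /θ/, /k/, /j/, /s/, /t/ stranded (only a nasal (/m/, /n/, or /ŋ/) is licensed in coda position; onsets are limited to one consonant).
Deleting the stranded consonants removes /θ/, /k/, /j/, /s/, /t/.

otonun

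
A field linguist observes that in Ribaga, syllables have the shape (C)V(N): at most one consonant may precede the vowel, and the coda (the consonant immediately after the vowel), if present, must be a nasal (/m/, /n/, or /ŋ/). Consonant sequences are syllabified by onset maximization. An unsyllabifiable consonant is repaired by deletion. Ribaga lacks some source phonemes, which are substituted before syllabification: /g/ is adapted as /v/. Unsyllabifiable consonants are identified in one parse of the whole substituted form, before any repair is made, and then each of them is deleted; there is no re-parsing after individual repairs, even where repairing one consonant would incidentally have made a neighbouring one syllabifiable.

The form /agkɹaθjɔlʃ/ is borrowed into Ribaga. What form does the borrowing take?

Substitution: /g/ → /v/, giving /avkɹaθjɔlʃ/.
The consonants /v/, /k/, /θ/, /l/, /ʃ/ cannot be parsed into a legal (C)V(N) syllable (only a nasal (/m/, /n/, or /ŋ/) is licensed in coda position; onsets are limited to one consonant).
Deletion applies to /v/, /k/, /θ/, /l/, /ʃ/.

aɹajɔ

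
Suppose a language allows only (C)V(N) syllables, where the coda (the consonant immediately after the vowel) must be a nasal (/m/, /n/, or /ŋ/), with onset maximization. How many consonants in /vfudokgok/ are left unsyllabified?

The consonants /v/, /k/, /k/ cannot be parsed into a legal (C)V(N) syllable (only a nasal (/m/, /n/, or /ŋ/) is licensed in coda position; onsets are limited to one consonant).

3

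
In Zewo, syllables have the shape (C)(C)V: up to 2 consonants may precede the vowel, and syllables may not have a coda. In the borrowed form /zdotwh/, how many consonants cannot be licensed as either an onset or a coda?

3

Syllabifying with onset maximization leaves /t/, /w/, /h/ stranded (no codas are permitted; onsets may contain at most 2 consonants).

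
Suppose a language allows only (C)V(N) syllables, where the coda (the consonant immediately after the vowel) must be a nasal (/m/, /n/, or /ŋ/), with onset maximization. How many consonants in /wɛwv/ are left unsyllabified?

2

The consonants /w/, /v/ cannot be parsed into a legal (C)V(N) syllable (only a nasal (/m/, /n/, or /ŋ/) is licensed in coda position; onsets are limited to one consonant).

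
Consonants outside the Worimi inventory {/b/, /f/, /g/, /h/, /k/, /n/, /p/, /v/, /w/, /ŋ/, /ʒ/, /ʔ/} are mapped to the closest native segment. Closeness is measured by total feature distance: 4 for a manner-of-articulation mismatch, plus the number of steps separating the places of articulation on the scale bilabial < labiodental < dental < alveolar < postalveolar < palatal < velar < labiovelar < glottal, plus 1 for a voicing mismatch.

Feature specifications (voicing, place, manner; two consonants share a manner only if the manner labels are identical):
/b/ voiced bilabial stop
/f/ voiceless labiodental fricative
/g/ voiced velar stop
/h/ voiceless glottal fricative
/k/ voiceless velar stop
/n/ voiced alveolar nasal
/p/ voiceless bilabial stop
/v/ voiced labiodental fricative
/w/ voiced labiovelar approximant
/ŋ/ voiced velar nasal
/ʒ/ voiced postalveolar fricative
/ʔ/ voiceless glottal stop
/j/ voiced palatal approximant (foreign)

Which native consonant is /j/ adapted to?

w

/w/ is closest: same manner (approximant), place distance 2 (palatal→labiovelar), same voicing; total 2. Next closest is /g/ at distance 5.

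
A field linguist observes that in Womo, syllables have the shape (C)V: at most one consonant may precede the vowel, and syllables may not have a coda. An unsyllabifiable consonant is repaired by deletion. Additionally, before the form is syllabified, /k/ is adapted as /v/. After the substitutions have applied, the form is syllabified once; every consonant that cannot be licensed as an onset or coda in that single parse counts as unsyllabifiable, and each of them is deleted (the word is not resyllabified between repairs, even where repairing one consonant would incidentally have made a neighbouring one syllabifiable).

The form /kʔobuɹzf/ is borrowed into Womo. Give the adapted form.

Substitution: /k/ → /v/, giving /vʔobuɹzf/.
Under (C)V, the unsyllabifiable consonants are /v/, /ɹ/, /z/, /f/ (no codas are permitted; onsets are limited to one consonant).
Deletion applies to /v/, /ɹ/, /z/, /f/.

ʔobu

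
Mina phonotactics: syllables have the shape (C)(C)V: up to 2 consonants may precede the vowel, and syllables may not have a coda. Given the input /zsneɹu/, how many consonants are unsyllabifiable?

1

The consonants /z/ cannot be parsed into a legal (C)(C)V syllable (no codas are permitted; onsets may contain at most 2 consonants).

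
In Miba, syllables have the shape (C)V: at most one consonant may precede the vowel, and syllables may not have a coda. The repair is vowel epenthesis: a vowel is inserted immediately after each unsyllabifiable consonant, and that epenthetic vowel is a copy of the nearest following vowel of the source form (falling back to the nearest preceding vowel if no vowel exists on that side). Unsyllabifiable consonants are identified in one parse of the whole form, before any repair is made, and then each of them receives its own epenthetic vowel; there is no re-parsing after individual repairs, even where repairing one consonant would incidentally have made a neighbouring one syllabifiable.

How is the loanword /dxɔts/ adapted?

Syllabifying with onset maximization leaves /d/, /t/, /s/ stranded (no codas are permitted; onsets are limited to one consonant).
Each unlicensed consonant becomes the onset of a new syllable: /d/ → /dɔ/, /t/ → /tɔ/, /s/ → /sɔ/.

dɔxɔtɔsɔ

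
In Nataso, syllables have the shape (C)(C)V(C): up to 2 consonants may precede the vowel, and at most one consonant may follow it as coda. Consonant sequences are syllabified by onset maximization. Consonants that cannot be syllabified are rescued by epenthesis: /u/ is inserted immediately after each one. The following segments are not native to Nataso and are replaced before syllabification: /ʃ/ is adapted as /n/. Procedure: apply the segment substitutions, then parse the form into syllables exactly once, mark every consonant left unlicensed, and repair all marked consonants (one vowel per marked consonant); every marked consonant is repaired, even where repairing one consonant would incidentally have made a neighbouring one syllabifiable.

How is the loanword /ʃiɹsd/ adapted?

niɹsudu

Substitution: /ʃ/ → /n/, giving /niɹsd/.
Under (C)(C)V(C), the unsyllabifiable consonants are /s/, /d/ (at most one coda consonant is licensed; onsets may contain at most 2 consonants).
Each unlicensed consonant becomes the onset of a new syllable: /s/ → /su/, /d/ → /du/.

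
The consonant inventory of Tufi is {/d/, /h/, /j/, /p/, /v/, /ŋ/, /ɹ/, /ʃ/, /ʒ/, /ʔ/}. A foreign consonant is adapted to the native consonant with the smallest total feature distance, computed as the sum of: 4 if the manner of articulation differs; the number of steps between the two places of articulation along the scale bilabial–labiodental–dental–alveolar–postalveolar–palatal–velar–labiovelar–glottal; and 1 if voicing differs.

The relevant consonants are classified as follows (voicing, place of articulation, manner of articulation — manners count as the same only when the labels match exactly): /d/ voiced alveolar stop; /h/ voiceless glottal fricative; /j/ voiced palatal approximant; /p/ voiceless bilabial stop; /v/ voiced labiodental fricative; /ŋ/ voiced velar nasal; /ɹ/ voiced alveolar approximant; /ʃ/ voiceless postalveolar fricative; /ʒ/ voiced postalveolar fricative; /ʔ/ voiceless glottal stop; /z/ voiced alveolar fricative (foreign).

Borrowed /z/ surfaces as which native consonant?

/ʒ/ is closest: same manner (fricative), place distance 1 (alveolar→postalveolar), same voicing; total 1. Next closest is /v/ at distance 2.

ʒ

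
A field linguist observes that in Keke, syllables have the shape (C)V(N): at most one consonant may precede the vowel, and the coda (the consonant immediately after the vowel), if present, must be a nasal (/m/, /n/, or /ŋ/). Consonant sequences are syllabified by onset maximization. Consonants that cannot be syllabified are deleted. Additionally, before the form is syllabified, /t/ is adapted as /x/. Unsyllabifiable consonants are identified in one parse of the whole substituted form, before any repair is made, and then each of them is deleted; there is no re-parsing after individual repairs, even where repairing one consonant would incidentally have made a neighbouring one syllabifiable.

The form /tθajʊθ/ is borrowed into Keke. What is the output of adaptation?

θajʊ

Substitution: /t/ → /x/, giving /xθajʊθ/.
Syllabifying with onset maximization leaves /x/, /θ/ stranded (only a nasal (/m/, /n/, or /ŋ/) is licensed in coda position; onsets are limited to one consonant).
Deleting the stranded consonants removes /x/, /θ/.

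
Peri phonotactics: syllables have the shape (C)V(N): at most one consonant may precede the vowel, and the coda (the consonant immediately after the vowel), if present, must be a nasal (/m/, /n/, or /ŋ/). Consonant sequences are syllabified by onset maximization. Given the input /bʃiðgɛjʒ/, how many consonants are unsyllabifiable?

The consonants /b/, /ð/, /j/, /ʒ/ cannot be parsed into a legal (C)V(N) syllable (only a nasal (/m/, /n/, or /ŋ/) is licensed in coda position; onsets are limited to one consonant).

4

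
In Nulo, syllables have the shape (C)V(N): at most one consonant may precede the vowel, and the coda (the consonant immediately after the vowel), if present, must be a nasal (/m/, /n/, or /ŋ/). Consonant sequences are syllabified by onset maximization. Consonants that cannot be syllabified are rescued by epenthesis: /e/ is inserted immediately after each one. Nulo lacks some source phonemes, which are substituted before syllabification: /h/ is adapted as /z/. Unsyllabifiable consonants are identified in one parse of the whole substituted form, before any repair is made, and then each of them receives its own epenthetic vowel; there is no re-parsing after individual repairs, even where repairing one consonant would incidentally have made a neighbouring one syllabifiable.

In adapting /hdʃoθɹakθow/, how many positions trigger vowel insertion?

5

After substitution the input is /zdʃoθɹakθow/.
The unsyllabifiable consonants are /z/, /d/, /θ/, /k/, /w/; each receives one epenthetic vowel.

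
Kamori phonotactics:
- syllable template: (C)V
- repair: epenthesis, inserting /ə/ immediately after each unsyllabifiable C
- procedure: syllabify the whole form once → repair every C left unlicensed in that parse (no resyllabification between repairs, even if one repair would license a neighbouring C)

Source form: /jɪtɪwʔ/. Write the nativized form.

Under (C)V, the unsyllabifiable consonants are /w/, /ʔ/ (no codas are permitted; onsets are limited to one consonant).
Each unlicensed consonant becomes the onset of a new syllable: /w/ → /wə/, /ʔ/ → /ʔə/.

jɪtɪwəʔə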